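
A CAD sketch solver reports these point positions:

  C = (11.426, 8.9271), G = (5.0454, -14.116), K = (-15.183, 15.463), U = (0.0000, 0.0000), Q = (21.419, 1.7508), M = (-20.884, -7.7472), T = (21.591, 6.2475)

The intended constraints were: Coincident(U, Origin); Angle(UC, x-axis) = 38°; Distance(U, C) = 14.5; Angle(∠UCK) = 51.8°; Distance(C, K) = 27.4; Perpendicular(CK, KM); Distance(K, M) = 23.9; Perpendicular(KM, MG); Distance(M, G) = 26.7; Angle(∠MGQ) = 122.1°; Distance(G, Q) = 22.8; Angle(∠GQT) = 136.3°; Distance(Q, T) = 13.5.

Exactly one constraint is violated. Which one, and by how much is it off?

Distance(Q, T) = 13.5 — off by 9.00.

U = (0.00, 0.00) ✓; UC at 38.00° ✓; |UC| = 14.50 ✓; ∠UCK = 51.80° ✓; |CK| = 27.40 ✓; ∠(CK, KM) = 90.00° ✓; |KM| = 23.90 ✓; ∠(KM, MG) = 90.00° ✓; |MG| = 26.70 ✓; ∠MGQ = 122.1° ✓; |GQ| = 22.80 ✓; ∠GQT = 136.3° ✓; |QT| = 4.500 ✗.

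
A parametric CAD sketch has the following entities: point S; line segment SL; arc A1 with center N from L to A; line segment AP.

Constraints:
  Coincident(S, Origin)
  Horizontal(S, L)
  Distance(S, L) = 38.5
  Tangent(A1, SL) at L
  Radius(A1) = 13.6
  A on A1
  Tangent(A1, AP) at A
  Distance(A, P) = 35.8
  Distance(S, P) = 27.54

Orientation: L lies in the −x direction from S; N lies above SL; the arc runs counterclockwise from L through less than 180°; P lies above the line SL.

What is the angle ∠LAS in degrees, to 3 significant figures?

152°

S is at the origin; S and L share the same y with |SL| = 38.5 and L on the −x side, so L = (-38.5, 0.00). A1 meets SL tangentially, so NL is at right angles to SL, so N = L + (0, 13.6) = (-38.5, 13.6). Since NA ⟂ AP (tangency), |NP| = √(13.6² + 35.8²) = 38.3 regardless of where A sits on A1. So P lies on both circle(S, 27.54) and circle(N, 38.3); the above-SL intersection is P = (-2.78, 27.4). A is the foot of the tangent from P: A = (-29.4, 3.48).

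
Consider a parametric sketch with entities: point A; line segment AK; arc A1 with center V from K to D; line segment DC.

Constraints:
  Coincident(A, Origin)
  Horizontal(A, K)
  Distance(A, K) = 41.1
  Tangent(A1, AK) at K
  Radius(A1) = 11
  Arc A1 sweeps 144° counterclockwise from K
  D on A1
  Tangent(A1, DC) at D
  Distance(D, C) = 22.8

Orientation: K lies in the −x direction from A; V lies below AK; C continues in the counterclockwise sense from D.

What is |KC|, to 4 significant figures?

35.39

A is at the origin; AK is horizontal with |AK| = 41.1 and K on the −x side, so K = (-41.10, 0.000). Since A1 is tangent to AK there, VK ⟂ AK, so V = K + (0, -11) = (-41.10, -11.00). On A1, K sits at bearing 90° from V; a 144° counterclockwise sweep puts D at bearing 234°, so D = V + 11.0·(cos 234°, sin 234°) = (-47.57, -19.90). A1 meets DC tangentially, so VD is at right angles to DC, so DC runs along (−sin 234°, cos 234°); with |DC| = 22.8, C = (-29.12, -33.30). Then |KC| = |C − K| = 35.39.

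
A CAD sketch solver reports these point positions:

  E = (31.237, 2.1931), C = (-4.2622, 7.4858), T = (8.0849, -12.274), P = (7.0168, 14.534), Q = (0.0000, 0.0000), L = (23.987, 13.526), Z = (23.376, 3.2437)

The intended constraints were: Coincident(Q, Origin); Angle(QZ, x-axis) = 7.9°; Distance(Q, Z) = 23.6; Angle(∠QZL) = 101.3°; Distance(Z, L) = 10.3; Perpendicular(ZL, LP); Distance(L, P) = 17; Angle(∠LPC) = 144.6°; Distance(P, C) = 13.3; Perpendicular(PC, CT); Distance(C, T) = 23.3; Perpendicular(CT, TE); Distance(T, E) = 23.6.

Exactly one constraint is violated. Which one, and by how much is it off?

Distance(T, E) = 23.6 — off by 3.70.

Q = (0.00, 0.00) ✓; QZ at 7.900° ✓; |QZ| = 23.60 ✓; ∠QZL = 101.3° ✓; |ZL| = 10.30 ✓; ∠(ZL, LP) = 90.00° ✓; |LP| = 17.00 ✓; ∠LPC = 144.6° ✓; |PC| = 13.30 ✓; ∠(PC, CT) = 90.00° ✓; |CT| = 23.30 ✓; ∠(CT, TE) = 90.00° ✓; |TE| = 27.30 ✗.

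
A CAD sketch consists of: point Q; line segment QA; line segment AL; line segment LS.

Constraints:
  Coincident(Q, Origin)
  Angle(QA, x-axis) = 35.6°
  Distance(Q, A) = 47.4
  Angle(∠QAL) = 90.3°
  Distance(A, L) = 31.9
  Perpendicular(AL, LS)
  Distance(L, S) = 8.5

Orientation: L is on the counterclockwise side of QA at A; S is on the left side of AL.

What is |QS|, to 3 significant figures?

50.5

Q is at the origin; QA runs at 35.6° with length 47.4, so A = 47.4·(cos 35.6°, sin 35.6°) = (38.5, 27.6). ∠QAL = 90.3°, so AL runs at 35.6° + (180° − 90.3°) = 125° from the x-axis; with |AL| = 31.9, L = A + 31.9·(cos 125°, sin 125°) = (20.1, 53.6). AL is perpendicular to LS; with |LS| = 8.5 on the left of AL, S = L + 8.5·(-0.816, -0.578) = (13.2, 48.7). Then |QS| = |S − Q| = 50.5.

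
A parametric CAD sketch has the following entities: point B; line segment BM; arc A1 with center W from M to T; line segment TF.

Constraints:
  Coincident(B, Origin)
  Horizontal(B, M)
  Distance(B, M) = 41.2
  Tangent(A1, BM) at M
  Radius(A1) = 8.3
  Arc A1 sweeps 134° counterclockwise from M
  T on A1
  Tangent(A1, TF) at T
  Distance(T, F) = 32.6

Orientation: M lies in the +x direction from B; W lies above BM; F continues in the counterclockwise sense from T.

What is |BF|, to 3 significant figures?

44.8

On A1, M sits at bearing -90° from W; a 134° counterclockwise sweep puts T at bearing 44°, so T = W + 8.3·(cos 44°, sin 44°) = (47.2, 14.1). A1 meets TF tangentially, so WT is at right angles to TF, so TF runs along (−sin 44°, cos 44°); with |TF| = 32.6, F = (24.5, 37.5). Then |BF| = |F − B| = 44.8.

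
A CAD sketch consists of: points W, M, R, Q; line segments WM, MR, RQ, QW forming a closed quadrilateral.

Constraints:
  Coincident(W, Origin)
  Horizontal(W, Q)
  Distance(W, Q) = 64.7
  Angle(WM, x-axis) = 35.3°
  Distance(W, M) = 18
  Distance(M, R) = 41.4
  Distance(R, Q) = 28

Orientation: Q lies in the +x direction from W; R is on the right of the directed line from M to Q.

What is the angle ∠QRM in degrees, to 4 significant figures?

92.75°

Checks: |MR| = 41.40 ✓; |RQ| = 28.00 ✓.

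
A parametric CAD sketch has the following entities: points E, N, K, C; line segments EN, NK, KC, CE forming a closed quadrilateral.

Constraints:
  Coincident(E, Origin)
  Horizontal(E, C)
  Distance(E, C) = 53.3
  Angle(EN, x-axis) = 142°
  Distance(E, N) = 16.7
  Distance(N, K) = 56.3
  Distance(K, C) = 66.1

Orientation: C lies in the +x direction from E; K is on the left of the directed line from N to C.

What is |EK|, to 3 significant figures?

59.6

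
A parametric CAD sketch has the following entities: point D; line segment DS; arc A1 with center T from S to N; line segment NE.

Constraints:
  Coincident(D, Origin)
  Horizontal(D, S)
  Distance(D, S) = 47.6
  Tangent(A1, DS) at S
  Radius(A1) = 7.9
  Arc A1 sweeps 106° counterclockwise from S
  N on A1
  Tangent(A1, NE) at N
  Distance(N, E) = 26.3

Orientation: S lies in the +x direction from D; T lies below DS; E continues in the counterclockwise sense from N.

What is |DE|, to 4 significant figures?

59.02

D is at the origin; D and S share the same y with |DS| = 47.6 and S on the +x side, so S = (47.60, 0.000). Tangency of A1 to DS means the radius TS is perpendicular to DS, so T = S + (0, -7.9) = (47.60, -7.900). On A1, S sits at bearing 90° from T; a 106° counterclockwise sweep puts N at bearing 196°, so N = T + 7.9·(cos 196°, sin 196°) = (40.01, -10.08). The tangent condition forces TN to be normal to NE, so NE runs along (−sin 196°, cos 196°); with |NE| = 26.3, E = (47.26, -35.36). Then |DE| = |E − D| = 59.02.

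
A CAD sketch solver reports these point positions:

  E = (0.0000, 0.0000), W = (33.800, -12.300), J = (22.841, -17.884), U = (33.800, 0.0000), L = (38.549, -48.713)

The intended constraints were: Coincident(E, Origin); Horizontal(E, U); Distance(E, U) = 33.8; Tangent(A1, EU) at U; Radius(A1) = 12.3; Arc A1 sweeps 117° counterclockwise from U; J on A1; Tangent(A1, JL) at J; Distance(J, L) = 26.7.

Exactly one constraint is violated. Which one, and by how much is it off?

Distance(J, L) = 26.7 — off by 7.90.

E = (0.00, 0.00) ✓; E.y = 0.00, U.y = 0.00 ✓; |EU| = 33.80 ✓; ∠(WU, UE) = 90.00° ✓; |WU| = 12.30 ✓; bearing(W→J) − bearing(W→U) = 117.0° ✓; |WJ| = 12.30 ✓; ∠(WJ, JL) = 90.00° ✓; |JL| = 34.60 ✗.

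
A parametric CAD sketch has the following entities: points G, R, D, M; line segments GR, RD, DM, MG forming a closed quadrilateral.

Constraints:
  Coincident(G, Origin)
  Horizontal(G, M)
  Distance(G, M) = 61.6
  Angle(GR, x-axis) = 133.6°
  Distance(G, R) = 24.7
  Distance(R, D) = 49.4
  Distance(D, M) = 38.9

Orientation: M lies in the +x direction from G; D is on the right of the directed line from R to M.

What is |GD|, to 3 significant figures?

25.8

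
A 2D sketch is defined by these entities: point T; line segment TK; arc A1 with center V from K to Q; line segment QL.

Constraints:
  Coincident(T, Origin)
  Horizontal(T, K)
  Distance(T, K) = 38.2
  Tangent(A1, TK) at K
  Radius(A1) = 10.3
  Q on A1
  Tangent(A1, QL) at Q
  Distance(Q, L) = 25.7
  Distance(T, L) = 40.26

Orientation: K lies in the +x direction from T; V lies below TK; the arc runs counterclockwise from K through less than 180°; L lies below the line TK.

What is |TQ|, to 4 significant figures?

29.28

Checks: |VQ| = 10.30 ✓; ∠(VQ, QL) = 90.00° ✓; |QL| = 25.70 ✓; |TL| = 40.26 ✓.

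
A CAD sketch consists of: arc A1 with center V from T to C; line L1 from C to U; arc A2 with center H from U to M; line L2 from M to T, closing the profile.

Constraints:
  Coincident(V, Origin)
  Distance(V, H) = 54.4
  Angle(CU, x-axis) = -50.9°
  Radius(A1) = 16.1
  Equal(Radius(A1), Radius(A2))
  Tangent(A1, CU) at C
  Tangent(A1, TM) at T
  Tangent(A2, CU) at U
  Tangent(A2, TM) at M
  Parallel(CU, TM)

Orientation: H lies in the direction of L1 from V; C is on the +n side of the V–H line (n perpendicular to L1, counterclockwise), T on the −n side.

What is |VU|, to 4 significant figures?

56.73

Tangency of A1 to both parallel lines with radius 16.1 puts C and T at V ± 16.1·n: C = (12.49, 10.15), T = (-12.49, -10.15). Equal radii place U and M the same way about H: U = H + 16.1·n = (46.80, -32.06), M = H − 16.1·n = (21.81, -52.37). Then |VU| = |U − V| = 56.73.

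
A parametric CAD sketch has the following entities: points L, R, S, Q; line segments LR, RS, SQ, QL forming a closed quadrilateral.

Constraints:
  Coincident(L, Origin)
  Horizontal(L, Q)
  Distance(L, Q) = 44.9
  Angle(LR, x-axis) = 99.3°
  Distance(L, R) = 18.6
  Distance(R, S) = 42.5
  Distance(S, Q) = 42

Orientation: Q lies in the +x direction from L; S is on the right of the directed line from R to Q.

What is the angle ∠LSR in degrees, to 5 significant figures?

5.8067°

Checks: |RS| = 42.50 ✓; |SQ| = 42.00 ✓.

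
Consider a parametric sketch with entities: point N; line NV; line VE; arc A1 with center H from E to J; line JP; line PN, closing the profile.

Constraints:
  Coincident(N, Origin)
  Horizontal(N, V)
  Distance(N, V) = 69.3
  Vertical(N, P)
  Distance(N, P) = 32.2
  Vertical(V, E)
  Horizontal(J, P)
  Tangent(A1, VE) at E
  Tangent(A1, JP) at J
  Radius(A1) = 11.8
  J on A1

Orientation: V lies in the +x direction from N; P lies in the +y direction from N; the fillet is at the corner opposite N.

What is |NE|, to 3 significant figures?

72.2

N is at the origin; NV is horizontal with |NV| = 69.3 and V on the +x side, so V = (69.3, 0.00). NP is vertical with |NP| = 32.2 and P on the +y side, so P = (0.00, 32.2). The virtual corner opposite N is at (69.3, 32.2). The tangent condition forces HE to be normal to VE and since A1 is tangent to JP there, HJ ⟂ JP, with radius 11.8, so the center H sits 11.8 in from both sides at H = (57.5, 20.4). That places the tangent points at E = (69.3, 20.4) on VE and J = (57.5, 32.2) on JP. Then |NE| = |E − N| = 72.2.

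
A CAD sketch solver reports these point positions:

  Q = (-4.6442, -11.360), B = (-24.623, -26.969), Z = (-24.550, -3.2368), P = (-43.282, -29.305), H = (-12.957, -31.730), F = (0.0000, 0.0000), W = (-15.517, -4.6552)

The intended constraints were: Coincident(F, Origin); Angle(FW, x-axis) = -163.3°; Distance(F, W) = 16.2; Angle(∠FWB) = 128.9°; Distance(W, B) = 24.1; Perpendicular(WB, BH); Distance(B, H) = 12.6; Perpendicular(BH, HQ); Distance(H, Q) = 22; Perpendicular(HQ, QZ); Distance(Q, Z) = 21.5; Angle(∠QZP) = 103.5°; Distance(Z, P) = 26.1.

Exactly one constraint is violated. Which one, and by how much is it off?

Distance(Z, P) = 26.1 — off by 6.00.

F = (0.00, 0.00) ✓; FW at -163.3° ✓; |FW| = 16.20 ✓; ∠FWB = 128.9° ✓; |WB| = 24.10 ✓; ∠(WB, BH) = 90.00° ✓; |BH| = 12.60 ✓; ∠(BH, HQ) = 90.00° ✓; |HQ| = 22.00 ✓; ∠(HQ, QZ) = 90.00° ✓; |QZ| = 21.50 ✓; ∠QZP = 103.5° ✓; |ZP| = 32.10 ✗.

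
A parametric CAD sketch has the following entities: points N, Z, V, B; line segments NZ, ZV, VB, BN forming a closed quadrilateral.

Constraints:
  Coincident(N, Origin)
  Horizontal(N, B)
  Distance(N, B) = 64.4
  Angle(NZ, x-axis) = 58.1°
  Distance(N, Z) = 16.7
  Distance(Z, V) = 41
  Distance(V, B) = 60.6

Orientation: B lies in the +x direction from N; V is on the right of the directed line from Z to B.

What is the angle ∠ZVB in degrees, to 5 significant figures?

65.461°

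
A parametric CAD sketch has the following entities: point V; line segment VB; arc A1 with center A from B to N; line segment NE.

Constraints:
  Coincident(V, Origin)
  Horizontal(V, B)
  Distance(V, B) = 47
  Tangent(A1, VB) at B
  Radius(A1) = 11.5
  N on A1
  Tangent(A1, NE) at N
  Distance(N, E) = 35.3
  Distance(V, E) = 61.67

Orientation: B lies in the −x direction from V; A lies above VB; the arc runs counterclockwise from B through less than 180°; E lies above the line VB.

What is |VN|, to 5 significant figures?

37.731

Checks: |AN| = 11.50 ✓; ∠(AN, NE) = 90.00° ✓; |NE| = 35.30 ✓; |VE| = 61.67 ✓.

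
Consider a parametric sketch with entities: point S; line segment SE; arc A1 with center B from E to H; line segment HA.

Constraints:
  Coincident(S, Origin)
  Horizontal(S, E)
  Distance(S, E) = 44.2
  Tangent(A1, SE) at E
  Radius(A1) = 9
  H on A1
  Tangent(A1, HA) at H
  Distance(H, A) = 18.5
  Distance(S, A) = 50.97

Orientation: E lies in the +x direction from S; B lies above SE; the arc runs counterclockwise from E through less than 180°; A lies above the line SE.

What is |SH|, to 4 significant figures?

53.58

S is at the origin; SE is horizontal with |SE| = 44.2 and E on the +x side, so E = (44.20, 0.000). Since A1 is tangent to SE there, BE ⟂ SE, so B = E + (0, 9) = (44.20, 9.000). Since BH ⟂ HA (tangency), |BA| = √(9.0² + 18.5²) = 20.57 regardless of where H sits on A1. So A lies on both circle(S, 50.97) and circle(B, 20.57); the above-SE intersection is A = (41.63, 29.41). H is the foot of the tangent from A: H = (51.74, 13.92).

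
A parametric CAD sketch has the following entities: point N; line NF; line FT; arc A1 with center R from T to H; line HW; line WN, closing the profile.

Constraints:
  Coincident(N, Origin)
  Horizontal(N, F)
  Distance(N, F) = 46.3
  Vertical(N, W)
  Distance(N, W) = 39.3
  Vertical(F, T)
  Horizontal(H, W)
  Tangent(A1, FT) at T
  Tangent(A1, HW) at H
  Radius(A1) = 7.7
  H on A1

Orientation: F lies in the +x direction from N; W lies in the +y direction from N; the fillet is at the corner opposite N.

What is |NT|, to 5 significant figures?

56.056

N is at the origin; NF is horizontal with |NF| = 46.3 and F on the +x side, so F = (46.300, 0.0000). N and W share the same x with |NW| = 39.3 and W on the +y side, so W = (0.0000, 39.300). The virtual corner opposite N is at (46.300, 39.300). Tangency of A1 to FT means the radius RT is perpendicular to FT and the tangent condition forces RH to be normal to HW, with radius 7.7, so the center R sits 7.7 in from both sides at R = (38.600, 31.600). That places the tangent points at T = (46.300, 31.600) on FT and H = (38.600, 39.300) on HW. Then |NT| = |T − N| = 56.056.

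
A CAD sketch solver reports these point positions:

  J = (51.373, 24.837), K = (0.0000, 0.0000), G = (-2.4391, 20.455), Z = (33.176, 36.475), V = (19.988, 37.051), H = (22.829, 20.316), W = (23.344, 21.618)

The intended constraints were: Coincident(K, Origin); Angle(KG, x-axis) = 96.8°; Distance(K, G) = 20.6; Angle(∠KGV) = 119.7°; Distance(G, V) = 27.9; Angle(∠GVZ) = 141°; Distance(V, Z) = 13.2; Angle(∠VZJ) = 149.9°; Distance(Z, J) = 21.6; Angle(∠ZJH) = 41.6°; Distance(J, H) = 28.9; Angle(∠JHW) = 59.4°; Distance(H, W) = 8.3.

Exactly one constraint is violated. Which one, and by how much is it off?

Distance(H, W) = 8.3 — off by 6.90.

K = (0.00, 0.00) ✓; KG at 96.80° ✓; |KG| = 20.60 ✓; ∠KGV = 119.7° ✓; |GV| = 27.90 ✓; ∠GVZ = 141.0° ✓; |VZ| = 13.20 ✓; ∠VZJ = 149.9° ✓; |ZJ| = 21.60 ✓; ∠ZJH = 41.60° ✓; |JH| = 28.90 ✓; ∠JHW = 59.42° ✓; |HW| = 1.400 ✗.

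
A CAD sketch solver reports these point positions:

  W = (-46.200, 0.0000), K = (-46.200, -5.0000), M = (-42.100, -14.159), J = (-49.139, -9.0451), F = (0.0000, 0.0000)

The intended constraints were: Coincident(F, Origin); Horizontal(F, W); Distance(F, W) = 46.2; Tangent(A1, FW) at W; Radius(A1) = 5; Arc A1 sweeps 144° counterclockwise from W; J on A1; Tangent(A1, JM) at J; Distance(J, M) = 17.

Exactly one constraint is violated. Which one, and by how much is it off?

Distance(J, M) = 17 — off by 8.30.

F = (0.00, 0.00) ✓; F.y = 0.00, W.y = 0.00 ✓; |FW| = 46.20 ✓; ∠(KW, WF) = 90.00° ✓; |KW| = 5.000 ✓; bearing(K→J) − bearing(K→W) = 144.0° ✓; |KJ| = 5.000 ✓; ∠(KJ, JM) = 90.00° ✓; |JM| = 8.701 ✗.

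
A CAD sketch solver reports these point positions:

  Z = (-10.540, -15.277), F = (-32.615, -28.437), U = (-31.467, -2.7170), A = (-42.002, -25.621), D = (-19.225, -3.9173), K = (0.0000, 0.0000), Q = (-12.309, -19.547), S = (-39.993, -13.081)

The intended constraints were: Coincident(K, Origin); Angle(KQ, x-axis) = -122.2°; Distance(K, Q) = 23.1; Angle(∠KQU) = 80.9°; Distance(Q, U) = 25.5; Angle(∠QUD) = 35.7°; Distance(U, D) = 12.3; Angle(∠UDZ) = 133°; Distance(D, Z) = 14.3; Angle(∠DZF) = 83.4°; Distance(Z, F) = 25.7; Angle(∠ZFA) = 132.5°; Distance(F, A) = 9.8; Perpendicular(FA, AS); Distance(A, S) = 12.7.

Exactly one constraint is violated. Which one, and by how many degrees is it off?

Perpendicular(FA, AS) — off by 7.60°.

K = (0.00, 0.00) ✓; KQ at -122.2° ✓; |KQ| = 23.10 ✓; ∠KQU = 80.90° ✓; |QU| = 25.50 ✓; ∠QUD = 35.70° ✓; |UD| = 12.30 ✓; ∠UDZ = 133.0° ✓; |DZ| = 14.30 ✓; ∠DZF = 83.40° ✓; |ZF| = 25.70 ✓; ∠ZFA = 132.5° ✓; |FA| = 9.800 ✓; ∠(FA, AS) = 82.40° ✗; |AS| = 12.70 ✓.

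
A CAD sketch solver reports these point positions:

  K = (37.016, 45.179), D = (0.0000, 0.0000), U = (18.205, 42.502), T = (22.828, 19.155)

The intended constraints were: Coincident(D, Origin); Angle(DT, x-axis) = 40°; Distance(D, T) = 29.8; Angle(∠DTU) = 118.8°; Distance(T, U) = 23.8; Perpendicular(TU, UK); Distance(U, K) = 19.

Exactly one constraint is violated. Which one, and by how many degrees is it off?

Perpendicular(TU, UK) — off by 3.10°.

D = (0.00, 0.00) ✓; DT at 40.00° ✓; |DT| = 29.80 ✓; ∠DTU = 118.8° ✓; |TU| = 23.80 ✓; ∠(TU, UK) = 93.10° ✗; |UK| = 19.00 ✓.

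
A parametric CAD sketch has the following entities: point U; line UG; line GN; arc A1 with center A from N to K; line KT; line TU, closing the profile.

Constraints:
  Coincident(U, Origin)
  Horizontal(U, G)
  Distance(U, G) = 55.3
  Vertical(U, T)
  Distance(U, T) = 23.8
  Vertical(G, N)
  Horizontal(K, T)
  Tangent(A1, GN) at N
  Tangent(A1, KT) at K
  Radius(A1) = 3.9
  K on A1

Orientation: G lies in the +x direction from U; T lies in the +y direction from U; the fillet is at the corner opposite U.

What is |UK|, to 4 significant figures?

56.64

The virtual corner opposite U is at (55.30, 23.80). Tangency of A1 to GN means the radius AN is perpendicular to GN and the tangent condition forces AK to be normal to KT, with radius 3.9, so the center A sits 3.9 in from both sides at A = (51.40, 19.90). That places the tangent points at N = (55.30, 19.90) on GN and K = (51.40, 23.80) on KT. Then |UK| = |K − U| = 56.64.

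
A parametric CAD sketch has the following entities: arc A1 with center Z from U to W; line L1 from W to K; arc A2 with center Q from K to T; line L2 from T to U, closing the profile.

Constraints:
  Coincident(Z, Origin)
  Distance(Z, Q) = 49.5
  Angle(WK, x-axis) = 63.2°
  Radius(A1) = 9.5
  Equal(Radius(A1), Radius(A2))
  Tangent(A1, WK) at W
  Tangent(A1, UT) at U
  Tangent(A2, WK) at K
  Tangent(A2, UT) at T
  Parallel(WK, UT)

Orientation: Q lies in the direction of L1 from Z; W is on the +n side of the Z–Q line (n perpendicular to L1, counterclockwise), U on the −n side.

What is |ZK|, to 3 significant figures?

50.4

The slot axis is L1's direction at 63.2°, so u = (cos 63.2°, sin 63.2°) = (0.451, 0.893) and n = (−sin 63.2°, cos 63.2°) = (-0.893, 0.451). Z is at the origin and Q lies 49.5 along u from Z, so Q = 49.5·u = (22.3, 44.2). Tangency of A1 to both parallel lines with radius 9.5 puts W and U at Z ± 9.5·n: W = (-8.48, 4.28), U = (8.48, -4.28). Equal radii place K and T the same way about Q: K = Q + 9.5·n = (13.8, 48.5), T = Q − 9.5·n = (30.8, 39.9). Then |ZK| = |K − Z| = 50.4.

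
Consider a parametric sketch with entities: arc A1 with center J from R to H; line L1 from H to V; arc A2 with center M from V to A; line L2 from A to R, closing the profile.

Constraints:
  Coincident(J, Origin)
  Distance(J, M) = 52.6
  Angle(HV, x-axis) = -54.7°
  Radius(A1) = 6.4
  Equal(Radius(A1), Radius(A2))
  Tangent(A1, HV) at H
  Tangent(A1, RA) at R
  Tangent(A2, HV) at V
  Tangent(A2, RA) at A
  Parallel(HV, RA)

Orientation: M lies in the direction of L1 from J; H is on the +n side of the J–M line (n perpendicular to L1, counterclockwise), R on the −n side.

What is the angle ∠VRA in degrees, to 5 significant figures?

13.677°

The slot axis is L1's direction at -54.7°, so u = (cos -54.7°, sin -54.7°) = (0.57786, -0.81614) and n = (−sin -54.7°, cos -54.7°) = (0.81614, 0.57786). J is at the origin and M lies 52.6 along u from J, so M = 52.6·u = (30.395, -42.929). Tangency of A1 to both parallel lines with radius 6.4 puts H and R at J ± 6.4·n: H = (5.2233, 3.6983), R = (-5.2233, -3.6983). Equal radii place V and A the same way about M: V = M + 6.4·n = (35.619, -39.231), A = M − 6.4·n = (25.172, -46.627). Then cos ∠VRA = RV·RA / (|RV||RA|), giving 13.677°.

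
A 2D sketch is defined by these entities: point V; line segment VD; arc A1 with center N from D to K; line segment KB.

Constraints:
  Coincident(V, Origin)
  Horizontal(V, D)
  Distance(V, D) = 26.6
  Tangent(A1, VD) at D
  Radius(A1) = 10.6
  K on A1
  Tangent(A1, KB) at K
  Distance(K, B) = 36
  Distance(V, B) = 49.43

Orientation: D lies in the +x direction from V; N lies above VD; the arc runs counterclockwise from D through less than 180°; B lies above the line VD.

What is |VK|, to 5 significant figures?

39.100

Checks: |NK| = 10.60 ✓; ∠(NK, KB) = 90.00° ✓; |KB| = 36.00 ✓; |VB| = 49.43 ✓.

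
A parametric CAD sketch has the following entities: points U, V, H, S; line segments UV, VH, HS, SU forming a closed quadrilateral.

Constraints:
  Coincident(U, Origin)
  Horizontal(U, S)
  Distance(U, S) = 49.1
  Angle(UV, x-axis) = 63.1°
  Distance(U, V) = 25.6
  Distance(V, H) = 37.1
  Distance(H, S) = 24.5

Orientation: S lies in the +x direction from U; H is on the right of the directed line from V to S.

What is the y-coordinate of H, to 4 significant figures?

-10.85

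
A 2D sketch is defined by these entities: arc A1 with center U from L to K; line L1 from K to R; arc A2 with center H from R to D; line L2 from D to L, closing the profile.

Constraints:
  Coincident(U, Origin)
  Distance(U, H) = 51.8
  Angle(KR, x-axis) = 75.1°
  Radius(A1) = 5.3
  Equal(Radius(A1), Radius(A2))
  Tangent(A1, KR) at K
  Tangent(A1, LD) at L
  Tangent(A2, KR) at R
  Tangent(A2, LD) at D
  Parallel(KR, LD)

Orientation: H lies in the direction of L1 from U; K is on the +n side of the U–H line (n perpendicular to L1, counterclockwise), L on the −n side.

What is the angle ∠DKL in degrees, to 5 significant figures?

78.435°

Tangency of A1 to both parallel lines with radius 5.3 puts K and L at U ± 5.3·n: K = (-5.1218, 1.3628), L = (5.1218, -1.3628). Equal radii place R and D the same way about H: R = H + 5.3·n = (8.1977, 51.421), D = H − 5.3·n = (18.441, 48.695). Then cos ∠DKL = KD·KL / (|KD||KL|), giving 78.435°.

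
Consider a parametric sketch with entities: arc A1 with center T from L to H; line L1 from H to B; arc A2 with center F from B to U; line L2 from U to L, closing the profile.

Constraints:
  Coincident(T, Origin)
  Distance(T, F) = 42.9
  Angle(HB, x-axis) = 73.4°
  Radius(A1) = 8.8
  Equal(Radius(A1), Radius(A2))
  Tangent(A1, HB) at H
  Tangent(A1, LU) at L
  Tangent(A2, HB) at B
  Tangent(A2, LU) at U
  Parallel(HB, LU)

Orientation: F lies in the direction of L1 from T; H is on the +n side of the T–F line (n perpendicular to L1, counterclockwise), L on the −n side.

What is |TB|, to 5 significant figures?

43.793

Tangency of A1 to both parallel lines with radius 8.8 puts H and L at T ± 8.8·n: H = (-8.4332, 2.5141), L = (8.4332, -2.5141). Equal radii place B and U the same way about F: B = F + 8.8·n = (3.8228, 43.626), U = F − 8.8·n = (20.689, 38.598). Then |TB| = |B − T| = 43.793.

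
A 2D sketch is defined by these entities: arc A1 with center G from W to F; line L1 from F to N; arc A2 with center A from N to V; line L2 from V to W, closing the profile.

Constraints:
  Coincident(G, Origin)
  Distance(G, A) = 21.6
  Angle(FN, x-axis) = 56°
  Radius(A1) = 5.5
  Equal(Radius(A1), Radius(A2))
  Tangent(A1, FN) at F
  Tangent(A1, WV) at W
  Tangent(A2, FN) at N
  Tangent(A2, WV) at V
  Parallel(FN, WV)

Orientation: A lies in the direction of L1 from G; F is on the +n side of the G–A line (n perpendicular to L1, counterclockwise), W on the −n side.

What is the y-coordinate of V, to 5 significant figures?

14.832

Tangency of A1 to both parallel lines with radius 5.5 puts F and W at G ± 5.5·n: F = (-4.5597, 3.0756), W = (4.5597, -3.0756). Equal radii place N and V the same way about A: N = A + 5.5·n = (7.5189, 20.983), V = A − 5.5·n = (16.638, 14.832). So V.y = 14.832.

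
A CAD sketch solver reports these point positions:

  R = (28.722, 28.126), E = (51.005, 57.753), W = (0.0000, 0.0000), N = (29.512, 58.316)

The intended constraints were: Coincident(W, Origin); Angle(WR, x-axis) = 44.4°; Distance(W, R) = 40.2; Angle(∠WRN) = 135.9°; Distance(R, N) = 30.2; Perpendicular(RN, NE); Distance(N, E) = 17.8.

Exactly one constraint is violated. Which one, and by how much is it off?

Distance(N, E) = 17.8 — off by 3.70.

W = (0.00, 0.00) ✓; WR at 44.40° ✓; |WR| = 40.20 ✓; ∠WRN = 135.9° ✓; |RN| = 30.20 ✓; ∠(RN, NE) = 90.00° ✓; |NE| = 21.50 ✗.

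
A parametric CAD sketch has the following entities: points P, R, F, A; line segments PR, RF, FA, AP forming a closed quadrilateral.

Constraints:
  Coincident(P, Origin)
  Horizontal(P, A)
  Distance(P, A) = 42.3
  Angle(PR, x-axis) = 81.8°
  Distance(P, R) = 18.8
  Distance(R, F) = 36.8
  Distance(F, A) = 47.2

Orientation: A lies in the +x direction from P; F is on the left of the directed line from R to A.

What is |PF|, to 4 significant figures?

53.19

P is at the origin; PA is horizontal with |PA| = 42.3 and A in +x, so A = (42.3, 0). PR runs at 81.8° with |PR| = 18.8, so R = (2.681, 18.61). F is determined by |RF| = 36.8 and |FA| = 47.2 together: it lies at the intersection of circle(R, 36.8) and circle(A, 47.2). With |RA| = 43.77, the foot of the radical line on RA is 11.91 from R and the perpendicular offset is √(36.8² − 11.91²) = 34.82. Taking the left-of-RA solution: F = (28.26, 45.06).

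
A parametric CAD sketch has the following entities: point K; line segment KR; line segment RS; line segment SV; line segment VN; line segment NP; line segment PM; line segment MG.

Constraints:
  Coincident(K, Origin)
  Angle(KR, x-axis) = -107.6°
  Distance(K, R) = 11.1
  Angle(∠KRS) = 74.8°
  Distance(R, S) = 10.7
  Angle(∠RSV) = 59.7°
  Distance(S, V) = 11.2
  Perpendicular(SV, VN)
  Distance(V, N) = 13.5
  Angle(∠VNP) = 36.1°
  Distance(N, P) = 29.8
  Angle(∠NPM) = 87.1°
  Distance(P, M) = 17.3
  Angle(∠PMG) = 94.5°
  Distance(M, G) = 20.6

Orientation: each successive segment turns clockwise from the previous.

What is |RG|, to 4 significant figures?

20.08

∠NPM = 87.1° gives PM at 60.10° from the x-axis; with |PM| = 17.3, M = (-14.18, 16.77). ∠PMG = 94.5° gives MG at -25.40° from the x-axis; with |MG| = 20.6, G = (4.426, 7.934). Then |RG| = |G − R| = 20.08.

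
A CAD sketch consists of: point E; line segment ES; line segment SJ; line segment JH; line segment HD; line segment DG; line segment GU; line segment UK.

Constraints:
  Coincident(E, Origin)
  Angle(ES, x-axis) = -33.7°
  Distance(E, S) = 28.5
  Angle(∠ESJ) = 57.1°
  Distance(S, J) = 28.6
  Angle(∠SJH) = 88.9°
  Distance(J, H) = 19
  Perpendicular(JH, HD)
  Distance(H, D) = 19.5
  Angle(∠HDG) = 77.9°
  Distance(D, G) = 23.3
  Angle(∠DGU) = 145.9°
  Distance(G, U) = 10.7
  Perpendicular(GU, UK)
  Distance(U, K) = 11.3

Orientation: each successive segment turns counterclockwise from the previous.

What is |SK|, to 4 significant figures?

29.74

E is at the origin; ES runs at -33.7° with length 28.5, so S = (23.71, -15.81). ∠ESJ = 57.1° gives SJ at 89.20° from the x-axis; with |SJ| = 28.6, J = (24.11, 12.78). ∠SJH = 88.9° gives JH at -179.7° from the x-axis; with |JH| = 19.0, H = (5.110, 12.68). The perpendicularity gives HD at right angles to JH, so HD runs at -89.70°; with |HD| = 19.5, D = (5.212, -6.815). ∠HDG = 77.9° gives DG at 12.40° from the x-axis; with |DG| = 23.3, G = (27.97, -1.812). ∠DGU = 145.9° gives GU at 46.50° from the x-axis; with |GU| = 10.7, U = (35.33, 5.950). GU is perpendicular to UK, so UK runs at 136.5°; with |UK| = 11.3, K = (27.14, 13.73). Then |SK| = |K − S| = 29.74.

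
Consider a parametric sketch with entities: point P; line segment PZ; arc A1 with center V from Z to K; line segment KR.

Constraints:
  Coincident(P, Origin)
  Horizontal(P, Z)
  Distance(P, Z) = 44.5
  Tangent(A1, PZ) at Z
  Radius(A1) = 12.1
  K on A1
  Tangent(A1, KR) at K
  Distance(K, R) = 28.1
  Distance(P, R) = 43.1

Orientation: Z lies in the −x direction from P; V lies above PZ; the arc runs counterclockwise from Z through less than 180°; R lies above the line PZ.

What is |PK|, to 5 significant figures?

34.026

Checks: |VZ| = 12.10 ✓; |VK| = 12.10 ✓; ∠(VK, KR) = 90.00° ✓; |KR| = 28.10 ✓; |PR| = 43.10 ✓.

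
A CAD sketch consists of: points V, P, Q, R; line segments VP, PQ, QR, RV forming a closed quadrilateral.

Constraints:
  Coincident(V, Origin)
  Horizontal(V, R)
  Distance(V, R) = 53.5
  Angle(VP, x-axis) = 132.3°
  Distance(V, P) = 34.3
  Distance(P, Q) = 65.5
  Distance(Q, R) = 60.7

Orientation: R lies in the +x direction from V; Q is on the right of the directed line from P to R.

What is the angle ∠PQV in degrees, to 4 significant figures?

18.12°

Checks: |PQ| = 65.50 ✓; |QR| = 60.70 ✓.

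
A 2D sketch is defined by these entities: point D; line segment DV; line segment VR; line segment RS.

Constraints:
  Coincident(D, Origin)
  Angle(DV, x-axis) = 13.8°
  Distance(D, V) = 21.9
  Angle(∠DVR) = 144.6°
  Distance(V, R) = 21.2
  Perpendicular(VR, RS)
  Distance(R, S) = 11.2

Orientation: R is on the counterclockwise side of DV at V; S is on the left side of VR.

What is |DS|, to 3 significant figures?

39.1

D is at the origin; DV runs at 13.8° with length 21.9, so V = 21.9·(cos 13.8°, sin 13.8°) = (21.3, 5.22). ∠DVR = 144.6°, so VR runs at 13.8° + (180° − 144.6°) = 49.2° from the x-axis; with |VR| = 21.2, R = V + 21.2·(cos 49.2°, sin 49.2°) = (35.1, 21.3). VR ⟂ RS; with |RS| = 11.2 on the left of VR, S = R + 11.2·(-0.757, 0.653) = (26.6, 28.6). Then |DS| = |S − D| = 39.1.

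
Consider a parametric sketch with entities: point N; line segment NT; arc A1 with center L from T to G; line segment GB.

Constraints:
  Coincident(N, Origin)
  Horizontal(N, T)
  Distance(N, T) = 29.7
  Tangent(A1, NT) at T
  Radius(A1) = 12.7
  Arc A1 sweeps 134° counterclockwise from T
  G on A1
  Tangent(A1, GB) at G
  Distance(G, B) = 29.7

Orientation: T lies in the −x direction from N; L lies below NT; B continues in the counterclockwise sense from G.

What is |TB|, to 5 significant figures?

44.401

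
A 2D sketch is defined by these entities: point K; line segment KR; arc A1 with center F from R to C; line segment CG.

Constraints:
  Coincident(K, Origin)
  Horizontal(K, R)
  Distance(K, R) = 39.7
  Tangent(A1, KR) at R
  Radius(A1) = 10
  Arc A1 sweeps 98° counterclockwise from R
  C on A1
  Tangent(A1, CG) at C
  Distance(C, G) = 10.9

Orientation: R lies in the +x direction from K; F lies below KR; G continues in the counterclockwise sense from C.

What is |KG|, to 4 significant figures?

38.38

K is at the origin; K and R share the same y with |KR| = 39.7 and R on the +x side, so R = (39.70, 0.000). Tangency of A1 to KR means the radius FR is perpendicular to KR, so F = R + (0, -10) = (39.70, -10.00). On A1, R sits at bearing 90° from F; a 98° counterclockwise sweep puts C at bearing 188°, so C = F + 10.0·(cos 188°, sin 188°) = (29.80, -11.39). Tangency of A1 to CG means the radius FC is perpendicular to CG, so CG runs along (−sin 188°, cos 188°); with |CG| = 10.9, G = (31.31, -22.19). Then |KG| = |G − K| = 38.38.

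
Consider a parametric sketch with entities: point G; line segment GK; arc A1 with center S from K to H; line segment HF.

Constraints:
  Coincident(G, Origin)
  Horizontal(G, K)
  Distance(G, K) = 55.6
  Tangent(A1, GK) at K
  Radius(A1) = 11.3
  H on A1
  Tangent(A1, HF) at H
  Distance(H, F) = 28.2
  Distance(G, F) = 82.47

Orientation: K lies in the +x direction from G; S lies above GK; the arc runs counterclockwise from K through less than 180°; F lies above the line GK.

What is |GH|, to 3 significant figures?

66.9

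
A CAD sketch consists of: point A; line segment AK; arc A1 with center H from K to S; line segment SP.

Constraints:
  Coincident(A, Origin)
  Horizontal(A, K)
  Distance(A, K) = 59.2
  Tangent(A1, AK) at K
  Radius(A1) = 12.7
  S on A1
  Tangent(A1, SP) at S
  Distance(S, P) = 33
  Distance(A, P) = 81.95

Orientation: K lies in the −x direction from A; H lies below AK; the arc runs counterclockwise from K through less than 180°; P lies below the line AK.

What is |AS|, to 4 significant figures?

73.22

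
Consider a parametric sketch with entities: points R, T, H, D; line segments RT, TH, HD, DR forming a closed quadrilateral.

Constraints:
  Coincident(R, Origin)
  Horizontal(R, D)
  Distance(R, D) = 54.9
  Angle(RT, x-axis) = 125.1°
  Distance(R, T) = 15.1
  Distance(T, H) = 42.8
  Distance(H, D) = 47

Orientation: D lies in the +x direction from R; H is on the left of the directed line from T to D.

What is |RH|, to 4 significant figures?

45.48

R is at the origin; R and D share the same y with |RD| = 54.9 and D in +x, so D = (54.9, 0). RT runs at 125.1° with |RT| = 15.1, so T = (-8.683, 12.35). H is determined by |TH| = 42.8 and |HD| = 47.0 together: it lies at the intersection of circle(T, 42.8) and circle(D, 47.0). With |TD| = 64.77, the foot of the radical line on TD is 29.47 from T and the perpendicular offset is √(42.8² − 29.47²) = 31.03. Taking the left-of-TD solution: H = (26.17, 37.20).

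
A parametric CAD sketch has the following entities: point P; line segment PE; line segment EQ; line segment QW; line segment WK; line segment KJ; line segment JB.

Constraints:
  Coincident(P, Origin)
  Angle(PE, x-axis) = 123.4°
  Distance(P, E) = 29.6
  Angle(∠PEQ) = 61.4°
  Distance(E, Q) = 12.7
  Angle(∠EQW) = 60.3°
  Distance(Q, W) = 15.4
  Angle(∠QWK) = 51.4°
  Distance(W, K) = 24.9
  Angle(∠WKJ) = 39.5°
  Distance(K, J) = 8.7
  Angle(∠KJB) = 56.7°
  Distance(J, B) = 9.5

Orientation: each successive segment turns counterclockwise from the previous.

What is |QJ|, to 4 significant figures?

10.76

P is at the origin; PE runs at 123.4° with length 29.6, so E = (-16.29, 24.71). ∠PEQ = 61.4° gives EQ at -118.0° from the x-axis; with |EQ| = 12.7, Q = (-22.26, 13.50). ∠EQW = 60.3° gives QW at 1.700° from the x-axis; with |QW| = 15.4, W = (-6.863, 13.95). ∠QWK = 51.4° gives WK at 130.3° from the x-axis; with |WK| = 24.9, K = (-22.97, 32.95). ∠WKJ = 39.5° gives KJ at -89.20° from the x-axis; with |KJ| = 8.7, J = (-22.85, 24.25). Then |QJ| = |J − Q| = 10.76.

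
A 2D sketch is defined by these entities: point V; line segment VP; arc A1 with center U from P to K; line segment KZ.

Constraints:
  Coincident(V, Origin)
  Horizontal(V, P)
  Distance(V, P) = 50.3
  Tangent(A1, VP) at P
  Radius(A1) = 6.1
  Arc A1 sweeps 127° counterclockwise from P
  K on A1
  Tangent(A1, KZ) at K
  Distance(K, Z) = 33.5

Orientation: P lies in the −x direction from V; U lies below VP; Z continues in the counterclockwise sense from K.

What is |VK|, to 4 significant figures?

56.03

V is at the origin; VP is horizontal with |VP| = 50.3 and P on the −x side, so P = (-50.30, 0.000). The tangent condition forces UP to be normal to VP, so U = P + (0, -6.1) = (-50.30, -6.100). On A1, P sits at bearing 90° from U; a 127° counterclockwise sweep puts K at bearing 217°, so K = U + 6.1·(cos 217°, sin 217°) = (-55.17, -9.771). Then |VK| = |K − V| = 56.03.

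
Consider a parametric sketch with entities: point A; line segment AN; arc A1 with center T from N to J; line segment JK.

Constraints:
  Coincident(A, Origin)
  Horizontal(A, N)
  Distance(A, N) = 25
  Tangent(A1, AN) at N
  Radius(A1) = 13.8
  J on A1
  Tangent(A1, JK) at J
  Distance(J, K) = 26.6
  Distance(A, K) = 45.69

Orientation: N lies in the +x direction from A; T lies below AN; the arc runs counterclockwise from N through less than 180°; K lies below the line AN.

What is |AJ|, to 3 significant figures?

20.1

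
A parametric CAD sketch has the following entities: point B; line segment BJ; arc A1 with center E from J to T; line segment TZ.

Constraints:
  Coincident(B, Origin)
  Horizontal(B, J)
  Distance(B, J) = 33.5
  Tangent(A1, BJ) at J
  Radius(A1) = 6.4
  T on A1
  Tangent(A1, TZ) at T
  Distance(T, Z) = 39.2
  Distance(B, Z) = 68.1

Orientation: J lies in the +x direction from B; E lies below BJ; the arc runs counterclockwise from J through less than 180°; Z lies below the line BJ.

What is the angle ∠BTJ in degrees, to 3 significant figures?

93.1°

Checks: ∠(EJ, JB) = 90.00° ✓; |ET| = 6.400 ✓; ∠(ET, TZ) = 90.00° ✓; |TZ| = 39.20 ✓; |BZ| = 68.10 ✓.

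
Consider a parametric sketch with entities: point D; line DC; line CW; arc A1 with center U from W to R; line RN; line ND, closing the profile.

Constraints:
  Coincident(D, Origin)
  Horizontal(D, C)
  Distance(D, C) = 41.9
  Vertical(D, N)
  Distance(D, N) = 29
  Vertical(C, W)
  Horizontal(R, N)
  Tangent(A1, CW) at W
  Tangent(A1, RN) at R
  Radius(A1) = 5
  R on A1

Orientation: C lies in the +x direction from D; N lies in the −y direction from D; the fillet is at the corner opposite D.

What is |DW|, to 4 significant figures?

48.29

D is at the origin; DC is horizontal with |DC| = 41.9 and C on the +x side, so C = (41.90, 0.000). DN is vertical with |DN| = 29.0 and N on the −y side, so N = (0.000, -29.00). The virtual corner opposite D is at (41.90, -29.00). A1 meets CW tangentially, so UW is at right angles to CW and since A1 is tangent to RN there, UR ⟂ RN, with radius 5.0, so the center U sits 5.0 in from both sides at U = (36.90, -24.00). That places the tangent points at W = (41.90, -24.00) on CW and R = (36.90, -29.00) on RN. Then |DW| = |W − D| = 48.29.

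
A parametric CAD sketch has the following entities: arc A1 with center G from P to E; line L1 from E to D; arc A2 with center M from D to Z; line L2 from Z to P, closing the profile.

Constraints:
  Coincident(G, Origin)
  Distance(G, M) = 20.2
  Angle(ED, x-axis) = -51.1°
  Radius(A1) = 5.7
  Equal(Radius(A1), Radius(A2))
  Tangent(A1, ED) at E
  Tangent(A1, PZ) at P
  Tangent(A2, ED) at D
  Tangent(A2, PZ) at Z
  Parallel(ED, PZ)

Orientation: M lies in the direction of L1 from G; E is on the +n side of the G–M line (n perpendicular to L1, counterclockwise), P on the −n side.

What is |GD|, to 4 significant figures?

20.99

Tangency of A1 to both parallel lines with radius 5.7 puts E and P at G ± 5.7·n: E = (4.436, 3.579), P = (-4.436, -3.579). Equal radii place D and Z the same way about M: D = M + 5.7·n = (17.12, -12.14), Z = M − 5.7·n = (8.249, -19.30). Then |GD| = |D − G| = 20.99.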